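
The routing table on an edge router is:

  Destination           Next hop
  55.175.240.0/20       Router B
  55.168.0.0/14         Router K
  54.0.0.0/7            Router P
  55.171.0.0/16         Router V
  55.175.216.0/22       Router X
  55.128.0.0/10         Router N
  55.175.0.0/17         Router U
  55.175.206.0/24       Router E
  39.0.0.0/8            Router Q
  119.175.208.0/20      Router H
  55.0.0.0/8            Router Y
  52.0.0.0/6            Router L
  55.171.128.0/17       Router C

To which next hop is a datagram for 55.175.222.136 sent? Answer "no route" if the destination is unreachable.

Routes whose prefix contains 55.175.222.136:
  52.0.0.0/6 (52.0.0.0 - 55.255.255.255) -> Router L
  54.0.0.0/7 (54.0.0.0 - 55.255.255.255) -> Router P
  55.0.0.0/8 (55.0.0.0 - 55.255.255.255) -> Router Y
  55.128.0.0/10 (55.128.0.0 - 55.191.255.255) -> Router N
More-specific entries that do NOT match:
  55.175.206.0/24 (55.175.206.0 - 55.175.206.255) does not contain 55.175.222.136
  55.175.216.0/22 (55.175.216.0 - 55.175.219.255) does not contain 55.175.222.136
  55.175.240.0/20 (55.175.240.0 - 55.175.255.255) does not contain 55.175.222.136
  119.175.208.0/20 (119.175.208.0 - 119.175.223.255) does not contain 55.175.222.136
  55.175.0.0/17 (55.175.0.0 - 55.175.127.255) does not contain 55.175.222.136
  55.171.128.0/17 (55.171.128.0 - 55.171.255.255) does not contain 55.175.222.136
  55.171.0.0/16 (55.171.0.0 - 55.171.255.255) does not contain 55.175.222.136
  55.168.0.0/14 (55.168.0.0 - 55.171.255.255) does not contain 55.175.222.136
Longest matching prefix is /10 -> next hop Router N.

Router N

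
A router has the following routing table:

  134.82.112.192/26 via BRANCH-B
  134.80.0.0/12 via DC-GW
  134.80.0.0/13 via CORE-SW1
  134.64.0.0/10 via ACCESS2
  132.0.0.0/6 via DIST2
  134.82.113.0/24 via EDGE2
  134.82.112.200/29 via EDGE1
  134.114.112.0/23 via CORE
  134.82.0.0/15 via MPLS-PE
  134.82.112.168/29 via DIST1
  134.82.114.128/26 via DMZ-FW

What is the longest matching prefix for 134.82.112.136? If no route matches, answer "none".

Entries matching 134.82.112.136:
  132.0.0.0/6 (132.0.0.0 - 135.255.255.255)
  134.64.0.0/10 (134.64.0.0 - 134.127.255.255)
  134.80.0.0/12 (134.80.0.0 - 134.95.255.255)
  134.80.0.0/13 (134.80.0.0 - 134.87.255.255)
  134.82.0.0/15 (134.82.0.0 - 134.83.255.255)
Most specific is 134.82.0.0/15.

134.82.0.0/15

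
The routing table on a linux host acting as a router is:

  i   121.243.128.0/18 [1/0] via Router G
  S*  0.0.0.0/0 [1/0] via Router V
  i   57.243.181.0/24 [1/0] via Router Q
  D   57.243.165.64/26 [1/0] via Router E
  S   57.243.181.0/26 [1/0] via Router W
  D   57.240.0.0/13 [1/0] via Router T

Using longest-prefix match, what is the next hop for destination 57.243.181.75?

Router Q

Routes whose prefix contains 57.243.181.75:
  0.0.0.0/0 (default, matches everything) -> Router V
  57.240.0.0/13 (57.240.0.0 - 57.247.255.255) -> Router T
  57.243.181.0/24 (57.243.181.0 - 57.243.181.255) -> Router Q
More-specific entries that do NOT match:
  57.243.165.64/26 (57.243.165.64 - 57.243.165.127) does not contain 57.243.181.75
  57.243.181.0/26 (57.243.181.0 - 57.243.181.63) does not contain 57.243.181.75
Longest matching prefix is /24 -> next hop Router Q.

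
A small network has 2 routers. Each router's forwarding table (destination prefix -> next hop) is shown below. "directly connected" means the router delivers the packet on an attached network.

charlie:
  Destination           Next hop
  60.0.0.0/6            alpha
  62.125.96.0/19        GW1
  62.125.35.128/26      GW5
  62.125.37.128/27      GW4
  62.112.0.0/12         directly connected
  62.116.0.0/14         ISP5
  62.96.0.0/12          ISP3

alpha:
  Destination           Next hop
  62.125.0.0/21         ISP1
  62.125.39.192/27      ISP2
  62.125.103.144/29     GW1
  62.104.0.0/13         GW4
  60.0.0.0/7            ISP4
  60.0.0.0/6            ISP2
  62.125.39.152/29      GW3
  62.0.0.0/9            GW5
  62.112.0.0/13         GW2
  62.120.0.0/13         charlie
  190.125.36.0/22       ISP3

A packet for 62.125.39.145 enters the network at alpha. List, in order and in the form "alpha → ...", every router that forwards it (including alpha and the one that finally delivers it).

alpha → charlie

At alpha: longest match for 62.125.39.145 is 62.120.0.0/13 -> charlie
At charlie: longest match for 62.125.39.145 is 62.112.0.0/12 -> directly connected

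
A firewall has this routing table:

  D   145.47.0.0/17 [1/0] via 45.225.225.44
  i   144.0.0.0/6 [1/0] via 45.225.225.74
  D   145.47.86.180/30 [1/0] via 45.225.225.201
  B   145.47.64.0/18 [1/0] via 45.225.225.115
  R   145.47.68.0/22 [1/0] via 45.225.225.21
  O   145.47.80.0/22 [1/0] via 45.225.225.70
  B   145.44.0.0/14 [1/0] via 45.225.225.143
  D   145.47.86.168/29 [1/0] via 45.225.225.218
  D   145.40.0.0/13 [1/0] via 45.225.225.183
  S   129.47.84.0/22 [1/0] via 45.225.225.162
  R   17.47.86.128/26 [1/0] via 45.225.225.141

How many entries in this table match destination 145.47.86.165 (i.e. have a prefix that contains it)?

5

Prefixes containing 145.47.86.165:
  144.0.0.0/6 (144.0.0.0 - 147.255.255.255)
  145.40.0.0/13 (145.40.0.0 - 145.47.255.255)
  145.44.0.0/14 (145.44.0.0 - 145.47.255.255)
  145.47.0.0/17 (145.47.0.0 - 145.47.127.255)
  145.47.64.0/18 (145.47.64.0 - 145.47.127.255)
Total matching entries: 5.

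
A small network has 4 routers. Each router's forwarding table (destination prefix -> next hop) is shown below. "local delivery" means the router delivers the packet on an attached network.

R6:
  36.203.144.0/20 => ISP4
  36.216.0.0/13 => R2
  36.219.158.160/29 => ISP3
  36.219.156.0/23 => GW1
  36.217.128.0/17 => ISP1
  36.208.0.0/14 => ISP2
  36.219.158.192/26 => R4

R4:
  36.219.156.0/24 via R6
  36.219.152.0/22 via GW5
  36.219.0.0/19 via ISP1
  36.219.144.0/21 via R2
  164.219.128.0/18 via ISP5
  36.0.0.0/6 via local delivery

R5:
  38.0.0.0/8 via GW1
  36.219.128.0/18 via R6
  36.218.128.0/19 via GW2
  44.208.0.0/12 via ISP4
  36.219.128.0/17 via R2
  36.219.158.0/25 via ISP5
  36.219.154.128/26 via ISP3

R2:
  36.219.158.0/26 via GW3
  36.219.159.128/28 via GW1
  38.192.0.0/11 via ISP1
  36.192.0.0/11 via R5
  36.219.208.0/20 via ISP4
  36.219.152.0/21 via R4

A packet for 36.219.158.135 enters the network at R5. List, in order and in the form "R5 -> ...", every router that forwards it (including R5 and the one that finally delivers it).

At R5: longest match for 36.219.158.135 is 36.219.128.0/18 -> R6
At R6: longest match for 36.219.158.135 is 36.216.0.0/13 -> R2
At R2: longest match for 36.219.158.135 is 36.219.152.0/21 -> R4
At R4: longest match for 36.219.158.135 is 36.0.0.0/6 -> local delivery

R5 -> R6 -> R2 -> R4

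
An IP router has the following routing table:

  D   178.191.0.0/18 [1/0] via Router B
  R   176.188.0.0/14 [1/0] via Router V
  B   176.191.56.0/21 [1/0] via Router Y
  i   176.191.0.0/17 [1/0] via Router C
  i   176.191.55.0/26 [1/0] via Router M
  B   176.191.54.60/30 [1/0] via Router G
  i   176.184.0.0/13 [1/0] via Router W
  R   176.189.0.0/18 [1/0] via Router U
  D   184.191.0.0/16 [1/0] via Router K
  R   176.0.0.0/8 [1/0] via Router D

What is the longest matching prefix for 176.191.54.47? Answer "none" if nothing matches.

Entries matching 176.191.54.47:
  176.0.0.0/8 (176.0.0.0 - 176.255.255.255)
  176.184.0.0/13 (176.184.0.0 - 176.191.255.255)
  176.188.0.0/14 (176.188.0.0 - 176.191.255.255)
  176.191.0.0/17 (176.191.0.0 - 176.191.127.255)
Most specific is 176.191.0.0/17.

176.191.0.0/17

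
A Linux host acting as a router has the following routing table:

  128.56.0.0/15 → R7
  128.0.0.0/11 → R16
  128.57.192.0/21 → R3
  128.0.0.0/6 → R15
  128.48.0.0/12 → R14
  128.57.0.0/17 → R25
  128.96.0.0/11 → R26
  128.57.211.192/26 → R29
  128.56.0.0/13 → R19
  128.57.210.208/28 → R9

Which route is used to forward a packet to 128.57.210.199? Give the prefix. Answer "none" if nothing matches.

Entries matching 128.57.210.199:
  128.0.0.0/6 (128.0.0.0 - 131.255.255.255)
  128.48.0.0/12 (128.48.0.0 - 128.63.255.255)
  128.56.0.0/13 (128.56.0.0 - 128.63.255.255)
  128.56.0.0/15 (128.56.0.0 - 128.57.255.255)
Most specific is 128.56.0.0/15.

128.56.0.0/15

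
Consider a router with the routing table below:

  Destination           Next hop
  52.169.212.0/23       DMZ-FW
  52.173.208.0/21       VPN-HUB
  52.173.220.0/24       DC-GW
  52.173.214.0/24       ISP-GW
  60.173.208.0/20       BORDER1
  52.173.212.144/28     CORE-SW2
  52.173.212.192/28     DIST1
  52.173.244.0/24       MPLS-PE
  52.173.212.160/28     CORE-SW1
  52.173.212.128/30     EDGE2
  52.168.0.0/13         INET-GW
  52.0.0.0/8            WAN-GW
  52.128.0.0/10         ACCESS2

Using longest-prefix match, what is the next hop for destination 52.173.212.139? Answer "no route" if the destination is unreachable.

VPN-HUB

Routes whose prefix contains 52.173.212.139:
  52.0.0.0/8 (52.0.0.0 - 52.255.255.255) -> WAN-GW
  52.128.0.0/10 (52.128.0.0 - 52.191.255.255) -> ACCESS2
  52.168.0.0/13 (52.168.0.0 - 52.175.255.255) -> INET-GW
  52.173.208.0/21 (52.173.208.0 - 52.173.215.255) -> VPN-HUB
More-specific entries that do NOT match:
  52.173.212.128/30 (52.173.212.128 - 52.173.212.131) does not contain 52.173.212.139
  52.173.212.144/28 (52.173.212.144 - 52.173.212.159) does not contain 52.173.212.139
  52.173.212.192/28 (52.173.212.192 - 52.173.212.207) does not contain 52.173.212.139
  52.173.212.160/28 (52.173.212.160 - 52.173.212.175) does not contain 52.173.212.139
  52.173.220.0/24 (52.173.220.0 - 52.173.220.255) does not contain 52.173.212.139
  52.173.214.0/24 (52.173.214.0 - 52.173.214.255) does not contain 52.173.212.139
  52.173.244.0/24 (52.173.244.0 - 52.173.244.255) does not contain 52.173.212.139
  52.169.212.0/23 (52.169.212.0 - 52.169.213.255) does not contain 52.173.212.139
Longest matching prefix is /21 -> next hop VPN-HUB.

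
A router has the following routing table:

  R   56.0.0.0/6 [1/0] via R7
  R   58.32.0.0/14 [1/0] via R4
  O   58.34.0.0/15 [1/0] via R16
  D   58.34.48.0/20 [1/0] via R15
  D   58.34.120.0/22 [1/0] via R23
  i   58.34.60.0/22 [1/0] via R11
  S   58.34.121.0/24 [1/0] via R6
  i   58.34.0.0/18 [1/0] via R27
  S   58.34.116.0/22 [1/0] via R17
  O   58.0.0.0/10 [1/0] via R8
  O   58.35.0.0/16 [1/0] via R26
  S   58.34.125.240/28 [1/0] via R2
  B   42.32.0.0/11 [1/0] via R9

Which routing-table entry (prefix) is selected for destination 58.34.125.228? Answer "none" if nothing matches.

58.34.0.0/15

Entries matching 58.34.125.228:
  56.0.0.0/6 (56.0.0.0 - 59.255.255.255)
  58.0.0.0/10 (58.0.0.0 - 58.63.255.255)
  58.32.0.0/14 (58.32.0.0 - 58.35.255.255)
  58.34.0.0/15 (58.34.0.0 - 58.35.255.255)
Most specific is 58.34.0.0/15.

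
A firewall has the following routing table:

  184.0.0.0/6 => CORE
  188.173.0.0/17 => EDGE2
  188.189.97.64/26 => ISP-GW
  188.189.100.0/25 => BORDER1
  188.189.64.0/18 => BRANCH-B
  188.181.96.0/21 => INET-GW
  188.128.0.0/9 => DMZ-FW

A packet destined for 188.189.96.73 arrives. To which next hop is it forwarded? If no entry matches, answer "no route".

Routes whose prefix contains 188.189.96.73:
  188.128.0.0/9 (188.128.0.0 - 188.255.255.255) -> DMZ-FW
  188.189.64.0/18 (188.189.64.0 - 188.189.127.255) -> BRANCH-B
More-specific entries that do NOT match:
  188.189.97.64/26 (188.189.97.64 - 188.189.97.127) does not contain 188.189.96.73
  188.189.100.0/25 (188.189.100.0 - 188.189.100.127) does not contain 188.189.96.73
  188.181.96.0/21 (188.181.96.0 - 188.181.103.255) does not contain 188.189.96.73
Longest matching prefix is /18 -> next hop BRANCH-B.

BRANCH-B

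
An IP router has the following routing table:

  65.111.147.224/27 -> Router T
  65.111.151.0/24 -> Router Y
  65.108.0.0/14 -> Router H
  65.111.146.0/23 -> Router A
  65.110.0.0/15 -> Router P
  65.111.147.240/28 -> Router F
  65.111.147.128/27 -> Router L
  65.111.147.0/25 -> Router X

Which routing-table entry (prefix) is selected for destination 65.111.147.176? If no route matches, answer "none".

65.111.146.0/23

Entries matching 65.111.147.176:
  65.108.0.0/14 (65.108.0.0 - 65.111.255.255)
  65.110.0.0/15 (65.110.0.0 - 65.111.255.255)
  65.111.146.0/23 (65.111.146.0 - 65.111.147.255)
Most specific is 65.111.146.0/23.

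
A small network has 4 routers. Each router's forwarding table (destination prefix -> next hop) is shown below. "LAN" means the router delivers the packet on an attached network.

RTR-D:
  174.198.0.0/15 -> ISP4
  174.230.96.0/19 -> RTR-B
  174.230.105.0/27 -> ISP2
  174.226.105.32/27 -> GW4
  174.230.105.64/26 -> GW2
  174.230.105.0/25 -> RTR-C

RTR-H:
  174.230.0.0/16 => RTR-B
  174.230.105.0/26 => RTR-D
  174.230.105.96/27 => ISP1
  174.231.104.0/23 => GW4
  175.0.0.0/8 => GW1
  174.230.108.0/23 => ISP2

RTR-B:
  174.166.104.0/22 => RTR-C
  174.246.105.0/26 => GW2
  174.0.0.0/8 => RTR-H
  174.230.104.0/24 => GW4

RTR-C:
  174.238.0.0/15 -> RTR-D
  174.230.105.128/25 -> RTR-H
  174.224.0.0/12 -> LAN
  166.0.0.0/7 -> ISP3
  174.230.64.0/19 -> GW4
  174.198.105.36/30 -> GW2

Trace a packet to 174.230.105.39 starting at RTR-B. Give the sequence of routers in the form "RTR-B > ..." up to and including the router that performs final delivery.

At RTR-B: longest match for 174.230.105.39 is 174.0.0.0/8 -> RTR-H
At RTR-H: longest match for 174.230.105.39 is 174.230.105.0/26 -> RTR-D
At RTR-D: longest match for 174.230.105.39 is 174.230.105.0/25 -> RTR-C
At RTR-C: longest match for 174.230.105.39 is 174.224.0.0/12 -> LAN

RTR-B > RTR-H > RTR-D > RTR-C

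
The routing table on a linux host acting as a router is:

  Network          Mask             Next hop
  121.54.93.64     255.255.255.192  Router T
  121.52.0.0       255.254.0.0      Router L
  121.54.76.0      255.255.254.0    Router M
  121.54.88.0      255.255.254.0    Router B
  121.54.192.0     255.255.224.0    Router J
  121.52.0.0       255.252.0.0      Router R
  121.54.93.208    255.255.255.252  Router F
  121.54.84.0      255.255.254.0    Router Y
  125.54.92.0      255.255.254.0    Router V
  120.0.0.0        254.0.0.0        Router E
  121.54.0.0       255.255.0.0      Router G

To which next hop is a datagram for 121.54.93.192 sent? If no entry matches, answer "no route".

Routes whose prefix contains 121.54.93.192:
  120.0.0.0/7 (120.0.0.0 - 121.255.255.255) -> Router E
  121.52.0.0/14 (121.52.0.0 - 121.55.255.255) -> Router R
  121.54.0.0/16 (121.54.0.0 - 121.54.255.255) -> Router G
More-specific entries that do NOT match:
  121.54.93.208/30 (121.54.93.208 - 121.54.93.211) does not contain 121.54.93.192
  121.54.93.64/26 (121.54.93.64 - 121.54.93.127) does not contain 121.54.93.192
  121.54.76.0/23 (121.54.76.0 - 121.54.77.255) does not contain 121.54.93.192
  121.54.88.0/23 (121.54.88.0 - 121.54.89.255) does not contain 121.54.93.192
  121.54.84.0/23 (121.54.84.0 - 121.54.85.255) does not contain 121.54.93.192
  125.54.92.0/23 (125.54.92.0 - 125.54.93.255) does not contain 121.54.93.192
  121.54.192.0/19 (121.54.192.0 - 121.54.223.255) does not contain 121.54.93.192
Longest matching prefix is /16 -> next hop Router G.

Router G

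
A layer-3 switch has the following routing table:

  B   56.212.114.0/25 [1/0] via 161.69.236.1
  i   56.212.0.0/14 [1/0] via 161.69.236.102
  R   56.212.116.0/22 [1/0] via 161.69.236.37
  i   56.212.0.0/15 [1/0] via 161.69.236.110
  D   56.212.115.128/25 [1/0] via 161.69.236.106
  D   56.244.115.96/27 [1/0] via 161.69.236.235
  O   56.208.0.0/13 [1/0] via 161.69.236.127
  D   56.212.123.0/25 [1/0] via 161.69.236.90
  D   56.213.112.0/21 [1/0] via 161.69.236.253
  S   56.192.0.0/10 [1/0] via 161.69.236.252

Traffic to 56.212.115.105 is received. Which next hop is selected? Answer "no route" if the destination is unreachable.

Routes whose prefix contains 56.212.115.105:
  56.192.0.0/10 (56.192.0.0 - 56.255.255.255) -> 161.69.236.252
  56.208.0.0/13 (56.208.0.0 - 56.215.255.255) -> 161.69.236.127
  56.212.0.0/14 (56.212.0.0 - 56.215.255.255) -> 161.69.236.102
  56.212.0.0/15 (56.212.0.0 - 56.213.255.255) -> 161.69.236.110
More-specific entries that do NOT match:
  56.244.115.96/27 (56.244.115.96 - 56.244.115.127) does not contain 56.212.115.105
  56.212.114.0/25 (56.212.114.0 - 56.212.114.127) does not contain 56.212.115.105
  56.212.115.128/25 (56.212.115.128 - 56.212.115.255) does not contain 56.212.115.105
  56.212.123.0/25 (56.212.123.0 - 56.212.123.127) does not contain 56.212.115.105
  56.212.116.0/22 (56.212.116.0 - 56.212.119.255) does not contain 56.212.115.105
  56.213.112.0/21 (56.213.112.0 - 56.213.119.255) does not contain 56.212.115.105
Longest matching prefix is /15 -> next hop 161.69.236.110.

161.69.236.110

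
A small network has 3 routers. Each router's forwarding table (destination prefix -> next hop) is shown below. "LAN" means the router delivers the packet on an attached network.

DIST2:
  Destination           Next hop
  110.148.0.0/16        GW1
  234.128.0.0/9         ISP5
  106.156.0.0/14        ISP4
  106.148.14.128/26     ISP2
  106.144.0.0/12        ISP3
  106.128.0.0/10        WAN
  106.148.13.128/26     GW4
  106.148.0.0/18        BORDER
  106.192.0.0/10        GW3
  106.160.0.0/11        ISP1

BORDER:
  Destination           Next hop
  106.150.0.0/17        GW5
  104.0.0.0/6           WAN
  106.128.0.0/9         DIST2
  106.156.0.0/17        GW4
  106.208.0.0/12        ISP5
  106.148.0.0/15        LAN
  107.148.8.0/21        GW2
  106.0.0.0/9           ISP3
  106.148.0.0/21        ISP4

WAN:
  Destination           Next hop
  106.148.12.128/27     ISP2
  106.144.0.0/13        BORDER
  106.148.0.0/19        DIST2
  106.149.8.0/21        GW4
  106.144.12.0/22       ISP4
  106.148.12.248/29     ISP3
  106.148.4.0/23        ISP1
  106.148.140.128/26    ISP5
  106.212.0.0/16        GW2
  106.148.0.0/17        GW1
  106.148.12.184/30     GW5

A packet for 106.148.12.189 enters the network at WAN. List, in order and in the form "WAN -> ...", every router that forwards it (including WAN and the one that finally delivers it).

At WAN: longest match for 106.148.12.189 is 106.148.0.0/19 -> DIST2
At DIST2: longest match for 106.148.12.189 is 106.148.0.0/18 -> BORDER
At BORDER: longest match for 106.148.12.189 is 106.148.0.0/15 -> LAN

WAN -> DIST2 -> BORDER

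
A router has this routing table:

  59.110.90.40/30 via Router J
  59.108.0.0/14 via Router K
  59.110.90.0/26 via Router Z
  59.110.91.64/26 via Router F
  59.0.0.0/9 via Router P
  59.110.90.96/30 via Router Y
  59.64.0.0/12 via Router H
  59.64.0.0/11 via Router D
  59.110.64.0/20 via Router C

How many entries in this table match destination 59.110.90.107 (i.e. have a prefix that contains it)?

2

Prefixes containing 59.110.90.107:
  59.0.0.0/9 (59.0.0.0 - 59.127.255.255)
  59.108.0.0/14 (59.108.0.0 - 59.111.255.255)
Total matching entries: 2.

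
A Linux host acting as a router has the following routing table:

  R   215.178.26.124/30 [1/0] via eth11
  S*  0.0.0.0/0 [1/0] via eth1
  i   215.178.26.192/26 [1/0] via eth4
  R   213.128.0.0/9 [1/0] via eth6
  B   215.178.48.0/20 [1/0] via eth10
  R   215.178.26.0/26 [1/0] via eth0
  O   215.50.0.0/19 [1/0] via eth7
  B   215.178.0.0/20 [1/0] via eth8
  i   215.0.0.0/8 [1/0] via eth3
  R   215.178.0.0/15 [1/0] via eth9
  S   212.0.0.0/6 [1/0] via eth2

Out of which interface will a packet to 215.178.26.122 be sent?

eth9

Routes whose prefix contains 215.178.26.122:
  0.0.0.0/0 (default, matches everything) -> eth1
  212.0.0.0/6 (212.0.0.0 - 215.255.255.255) -> eth2
  215.0.0.0/8 (215.0.0.0 - 215.255.255.255) -> eth3
  215.178.0.0/15 (215.178.0.0 - 215.179.255.255) -> eth9
More-specific entries that do NOT match:
  215.178.26.124/30 (215.178.26.124 - 215.178.26.127) does not contain 215.178.26.122
  215.178.26.192/26 (215.178.26.192 - 215.178.26.255) does not contain 215.178.26.122
  215.178.26.0/26 (215.178.26.0 - 215.178.26.63) does not contain 215.178.26.122
  215.178.48.0/20 (215.178.48.0 - 215.178.63.255) does not contain 215.178.26.122
  215.178.0.0/20 (215.178.0.0 - 215.178.15.255) does not contain 215.178.26.122
  215.50.0.0/19 (215.50.0.0 - 215.50.31.255) does not contain 215.178.26.122
Longest matching prefix is /15 -> interface eth9.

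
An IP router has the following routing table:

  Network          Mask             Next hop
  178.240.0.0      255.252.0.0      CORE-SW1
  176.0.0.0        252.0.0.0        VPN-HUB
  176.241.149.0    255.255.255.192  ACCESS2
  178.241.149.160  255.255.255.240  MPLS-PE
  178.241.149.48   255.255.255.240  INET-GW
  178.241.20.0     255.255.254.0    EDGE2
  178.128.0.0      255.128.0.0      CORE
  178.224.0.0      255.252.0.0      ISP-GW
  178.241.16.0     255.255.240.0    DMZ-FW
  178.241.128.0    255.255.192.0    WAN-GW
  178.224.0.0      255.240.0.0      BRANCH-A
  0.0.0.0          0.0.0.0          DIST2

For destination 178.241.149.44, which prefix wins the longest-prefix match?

Entries matching 178.241.149.44:
  0.0.0.0/0 (default, matches everything)
  176.0.0.0/6 (176.0.0.0 - 179.255.255.255)
  178.128.0.0/9 (178.128.0.0 - 178.255.255.255)
  178.240.0.0/14 (178.240.0.0 - 178.243.255.255)
  178.241.128.0/18 (178.241.128.0 - 178.241.191.255)
Most specific is 178.241.128.0/18.

178.241.128.0/18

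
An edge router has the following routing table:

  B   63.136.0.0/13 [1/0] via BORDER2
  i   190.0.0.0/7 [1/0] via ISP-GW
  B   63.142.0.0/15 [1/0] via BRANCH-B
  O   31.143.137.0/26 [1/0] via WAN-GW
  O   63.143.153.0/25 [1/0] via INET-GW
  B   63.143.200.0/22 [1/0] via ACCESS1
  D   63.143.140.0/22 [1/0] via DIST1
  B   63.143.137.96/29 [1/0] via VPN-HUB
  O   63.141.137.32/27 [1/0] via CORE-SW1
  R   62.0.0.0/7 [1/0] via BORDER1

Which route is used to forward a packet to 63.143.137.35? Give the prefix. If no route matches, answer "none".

Entries matching 63.143.137.35:
  62.0.0.0/7 (62.0.0.0 - 63.255.255.255)
  63.136.0.0/13 (63.136.0.0 - 63.143.255.255)
  63.142.0.0/15 (63.142.0.0 - 63.143.255.255)
Most specific is 63.142.0.0/15.

63.142.0.0/15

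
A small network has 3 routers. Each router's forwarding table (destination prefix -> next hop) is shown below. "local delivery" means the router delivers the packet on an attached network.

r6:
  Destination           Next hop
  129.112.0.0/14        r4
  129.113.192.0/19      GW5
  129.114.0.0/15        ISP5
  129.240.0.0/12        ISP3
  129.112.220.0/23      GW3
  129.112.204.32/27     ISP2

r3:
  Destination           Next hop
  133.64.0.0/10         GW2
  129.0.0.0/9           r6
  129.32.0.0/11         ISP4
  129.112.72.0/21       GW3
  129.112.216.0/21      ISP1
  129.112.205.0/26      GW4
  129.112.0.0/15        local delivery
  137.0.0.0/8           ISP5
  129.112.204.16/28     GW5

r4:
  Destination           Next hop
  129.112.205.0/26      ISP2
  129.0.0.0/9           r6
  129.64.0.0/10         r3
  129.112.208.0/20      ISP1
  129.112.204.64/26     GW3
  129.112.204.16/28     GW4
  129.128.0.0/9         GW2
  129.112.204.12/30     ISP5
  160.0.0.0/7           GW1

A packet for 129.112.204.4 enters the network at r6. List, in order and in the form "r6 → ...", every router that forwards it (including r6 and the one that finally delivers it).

r6 → r4 → r3

At r6: longest match for 129.112.204.4 is 129.112.0.0/14 -> r4
At r4: longest match for 129.112.204.4 is 129.64.0.0/10 -> r3
At r3: longest match for 129.112.204.4 is 129.112.0.0/15 -> local delivery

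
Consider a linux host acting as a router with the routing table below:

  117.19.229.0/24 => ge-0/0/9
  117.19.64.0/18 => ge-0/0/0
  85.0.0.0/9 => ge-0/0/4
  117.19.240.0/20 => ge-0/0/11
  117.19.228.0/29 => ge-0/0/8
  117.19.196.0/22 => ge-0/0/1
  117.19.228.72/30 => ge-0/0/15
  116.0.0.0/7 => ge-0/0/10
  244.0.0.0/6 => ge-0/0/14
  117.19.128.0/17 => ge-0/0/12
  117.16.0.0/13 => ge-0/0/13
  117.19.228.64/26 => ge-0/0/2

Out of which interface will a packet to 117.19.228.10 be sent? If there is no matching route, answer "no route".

Routes whose prefix contains 117.19.228.10:
  116.0.0.0/7 (116.0.0.0 - 117.255.255.255) -> ge-0/0/10
  117.16.0.0/13 (117.16.0.0 - 117.23.255.255) -> ge-0/0/13
  117.19.128.0/17 (117.19.128.0 - 117.19.255.255) -> ge-0/0/12
More-specific entries that do NOT match:
  117.19.228.72/30 (117.19.228.72 - 117.19.228.75) does not contain 117.19.228.10
  117.19.228.0/29 (117.19.228.0 - 117.19.228.7) does not contain 117.19.228.10
  117.19.228.64/26 (117.19.228.64 - 117.19.228.127) does not contain 117.19.228.10
  117.19.229.0/24 (117.19.229.0 - 117.19.229.255) does not contain 117.19.228.10
  117.19.196.0/22 (117.19.196.0 - 117.19.199.255) does not contain 117.19.228.10
  117.19.240.0/20 (117.19.240.0 - 117.19.255.255) does not contain 117.19.228.10
  117.19.64.0/18 (117.19.64.0 - 117.19.127.255) does not contain 117.19.228.10
Longest matching prefix is /17 -> interface ge-0/0/12.

ge-0/0/12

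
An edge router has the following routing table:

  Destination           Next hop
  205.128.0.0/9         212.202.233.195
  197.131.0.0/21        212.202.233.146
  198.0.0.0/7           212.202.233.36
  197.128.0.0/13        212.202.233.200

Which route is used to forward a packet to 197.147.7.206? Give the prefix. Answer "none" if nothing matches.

none

197.147.7.206 is outside every listed prefix and there is no default route.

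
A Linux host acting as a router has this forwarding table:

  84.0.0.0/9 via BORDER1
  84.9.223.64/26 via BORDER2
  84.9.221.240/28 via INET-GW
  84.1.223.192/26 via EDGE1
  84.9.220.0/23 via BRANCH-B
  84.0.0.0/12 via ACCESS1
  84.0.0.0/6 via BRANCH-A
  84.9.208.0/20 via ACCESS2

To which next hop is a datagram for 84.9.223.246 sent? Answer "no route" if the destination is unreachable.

ACCESS2

Routes whose prefix contains 84.9.223.246:
  84.0.0.0/6 (84.0.0.0 - 87.255.255.255) -> BRANCH-A
  84.0.0.0/9 (84.0.0.0 - 84.127.255.255) -> BORDER1
  84.0.0.0/12 (84.0.0.0 - 84.15.255.255) -> ACCESS1
  84.9.208.0/20 (84.9.208.0 - 84.9.223.255) -> ACCESS2
More-specific entries that do NOT match:
  84.9.221.240/28 (84.9.221.240 - 84.9.221.255) does not contain 84.9.223.246
  84.9.223.64/26 (84.9.223.64 - 84.9.223.127) does not contain 84.9.223.246
  84.1.223.192/26 (84.1.223.192 - 84.1.223.255) does not contain 84.9.223.246
  84.9.220.0/23 (84.9.220.0 - 84.9.221.255) does not contain 84.9.223.246
Longest matching prefix is /20 -> next hop ACCESS2.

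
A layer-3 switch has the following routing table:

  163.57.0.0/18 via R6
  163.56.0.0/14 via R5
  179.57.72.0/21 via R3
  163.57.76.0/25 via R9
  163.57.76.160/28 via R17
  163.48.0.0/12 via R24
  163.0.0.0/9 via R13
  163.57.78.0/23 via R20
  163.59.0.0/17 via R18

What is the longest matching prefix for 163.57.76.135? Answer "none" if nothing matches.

Entries matching 163.57.76.135:
  163.0.0.0/9 (163.0.0.0 - 163.127.255.255)
  163.48.0.0/12 (163.48.0.0 - 163.63.255.255)
  163.56.0.0/14 (163.56.0.0 - 163.59.255.255)
Most specific is 163.56.0.0/14.

163.56.0.0/14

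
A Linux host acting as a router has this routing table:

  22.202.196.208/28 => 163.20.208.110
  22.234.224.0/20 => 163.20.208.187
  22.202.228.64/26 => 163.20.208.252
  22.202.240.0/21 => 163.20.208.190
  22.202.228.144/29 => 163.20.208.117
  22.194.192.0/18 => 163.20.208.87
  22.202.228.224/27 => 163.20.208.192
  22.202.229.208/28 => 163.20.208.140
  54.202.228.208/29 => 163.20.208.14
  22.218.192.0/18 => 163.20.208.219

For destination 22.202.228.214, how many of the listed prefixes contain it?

No listed prefix contains 22.202.228.214.
Total matching entries: 0.

0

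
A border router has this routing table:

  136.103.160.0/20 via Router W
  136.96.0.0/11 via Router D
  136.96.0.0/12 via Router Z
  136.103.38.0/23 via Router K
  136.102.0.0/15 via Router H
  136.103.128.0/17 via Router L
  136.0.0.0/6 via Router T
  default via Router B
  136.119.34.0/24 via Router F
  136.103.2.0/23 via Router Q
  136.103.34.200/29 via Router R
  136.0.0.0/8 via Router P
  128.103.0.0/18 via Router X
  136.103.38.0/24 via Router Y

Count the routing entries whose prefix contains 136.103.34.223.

Prefixes containing 136.103.34.223:
  0.0.0.0/0 (default, matches everything)
  136.0.0.0/6 (136.0.0.0 - 139.255.255.255)
  136.0.0.0/8 (136.0.0.0 - 136.255.255.255)
  136.96.0.0/11 (136.96.0.0 - 136.127.255.255)
  136.96.0.0/12 (136.96.0.0 - 136.111.255.255)
  136.102.0.0/15 (136.102.0.0 - 136.103.255.255)
Total matching entries: 6.

6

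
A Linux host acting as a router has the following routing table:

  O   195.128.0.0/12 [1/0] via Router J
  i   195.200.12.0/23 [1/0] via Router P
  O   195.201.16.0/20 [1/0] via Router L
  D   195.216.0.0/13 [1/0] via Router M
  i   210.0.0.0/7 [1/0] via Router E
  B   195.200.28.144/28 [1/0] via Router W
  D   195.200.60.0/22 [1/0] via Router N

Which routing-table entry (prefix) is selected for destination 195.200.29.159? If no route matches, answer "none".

none

195.200.29.159 is outside every listed prefix and there is no default route.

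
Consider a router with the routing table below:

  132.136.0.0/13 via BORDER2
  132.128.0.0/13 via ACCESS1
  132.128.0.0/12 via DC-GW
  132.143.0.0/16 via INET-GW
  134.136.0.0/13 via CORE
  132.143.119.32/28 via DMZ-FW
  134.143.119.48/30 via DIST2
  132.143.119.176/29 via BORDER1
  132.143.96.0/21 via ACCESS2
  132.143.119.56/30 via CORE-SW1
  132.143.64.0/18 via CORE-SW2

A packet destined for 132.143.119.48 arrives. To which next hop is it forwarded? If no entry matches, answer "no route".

Routes whose prefix contains 132.143.119.48:
  132.128.0.0/12 (132.128.0.0 - 132.143.255.255) -> DC-GW
  132.136.0.0/13 (132.136.0.0 - 132.143.255.255) -> BORDER2
  132.143.0.0/16 (132.143.0.0 - 132.143.255.255) -> INET-GW
  132.143.64.0/18 (132.143.64.0 - 132.143.127.255) -> CORE-SW2
More-specific entries that do NOT match:
  134.143.119.48/30 (134.143.119.48 - 134.143.119.51) does not contain 132.143.119.48
  132.143.119.56/30 (132.143.119.56 - 132.143.119.59) does not contain 132.143.119.48
  132.143.119.176/29 (132.143.119.176 - 132.143.119.183) does not contain 132.143.119.48
  132.143.119.32/28 (132.143.119.32 - 132.143.119.47) does not contain 132.143.119.48
  132.143.96.0/21 (132.143.96.0 - 132.143.103.255) does not contain 132.143.119.48
Longest matching prefix is /18 -> next hop CORE-SW2.

CORE-SW2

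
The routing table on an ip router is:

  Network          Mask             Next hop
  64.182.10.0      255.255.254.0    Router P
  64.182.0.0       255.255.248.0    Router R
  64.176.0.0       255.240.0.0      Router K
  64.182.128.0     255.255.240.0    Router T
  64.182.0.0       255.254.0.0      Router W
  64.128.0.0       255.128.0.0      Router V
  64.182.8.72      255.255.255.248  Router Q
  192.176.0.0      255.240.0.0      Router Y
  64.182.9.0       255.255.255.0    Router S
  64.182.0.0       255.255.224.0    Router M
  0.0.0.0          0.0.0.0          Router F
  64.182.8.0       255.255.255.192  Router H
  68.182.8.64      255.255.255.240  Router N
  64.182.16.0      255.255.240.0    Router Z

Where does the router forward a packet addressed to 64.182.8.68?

Router M

Routes whose prefix contains 64.182.8.68:
  0.0.0.0/0 (default, matches everything) -> Router F
  64.128.0.0/9 (64.128.0.0 - 64.255.255.255) -> Router V
  64.176.0.0/12 (64.176.0.0 - 64.191.255.255) -> Router K
  64.182.0.0/15 (64.182.0.0 - 64.183.255.255) -> Router W
  64.182.0.0/19 (64.182.0.0 - 64.182.31.255) -> Router M
More-specific entries that do NOT match:
  64.182.8.72/29 (64.182.8.72 - 64.182.8.79) does not contain 64.182.8.68
  68.182.8.64/28 (68.182.8.64 - 68.182.8.79) does not contain 64.182.8.68
  64.182.8.0/26 (64.182.8.0 - 64.182.8.63) does not contain 64.182.8.68
  64.182.9.0/24 (64.182.9.0 - 64.182.9.255) does not contain 64.182.8.68
  64.182.10.0/23 (64.182.10.0 - 64.182.11.255) does not contain 64.182.8.68
  64.182.0.0/21 (64.182.0.0 - 64.182.7.255) does not contain 64.182.8.68
  64.182.128.0/20 (64.182.128.0 - 64.182.143.255) does not contain 64.182.8.68
  64.182.16.0/20 (64.182.16.0 - 64.182.31.255) does not contain 64.182.8.68
Longest matching prefix is /19 -> next hop Router M.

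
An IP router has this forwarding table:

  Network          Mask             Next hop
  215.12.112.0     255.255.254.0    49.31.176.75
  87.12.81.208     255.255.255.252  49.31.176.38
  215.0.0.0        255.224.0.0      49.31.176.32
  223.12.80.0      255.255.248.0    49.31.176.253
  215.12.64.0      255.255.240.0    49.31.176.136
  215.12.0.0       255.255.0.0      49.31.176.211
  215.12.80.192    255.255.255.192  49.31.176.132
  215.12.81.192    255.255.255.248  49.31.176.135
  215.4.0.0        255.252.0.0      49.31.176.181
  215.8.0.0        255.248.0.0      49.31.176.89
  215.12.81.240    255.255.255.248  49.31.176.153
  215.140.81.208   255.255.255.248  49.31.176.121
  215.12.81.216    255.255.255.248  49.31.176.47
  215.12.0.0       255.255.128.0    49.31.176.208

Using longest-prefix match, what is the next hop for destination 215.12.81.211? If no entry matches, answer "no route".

Routes whose prefix contains 215.12.81.211:
  215.0.0.0/11 (215.0.0.0 - 215.31.255.255) -> 49.31.176.32
  215.8.0.0/13 (215.8.0.0 - 215.15.255.255) -> 49.31.176.89
  215.12.0.0/16 (215.12.0.0 - 215.12.255.255) -> 49.31.176.211
  215.12.0.0/17 (215.12.0.0 - 215.12.127.255) -> 49.31.176.208
More-specific entries that do NOT match:
  87.12.81.208/30 (87.12.81.208 - 87.12.81.211) does not contain 215.12.81.211
  215.12.81.192/29 (215.12.81.192 - 215.12.81.199) does not contain 215.12.81.211
  215.12.81.240/29 (215.12.81.240 - 215.12.81.247) does not contain 215.12.81.211
  215.140.81.208/29 (215.140.81.208 - 215.140.81.215) does not contain 215.12.81.211
  215.12.81.216/29 (215.12.81.216 - 215.12.81.223) does not contain 215.12.81.211
  215.12.80.192/26 (215.12.80.192 - 215.12.80.255) does not contain 215.12.81.211
  215.12.112.0/23 (215.12.112.0 - 215.12.113.255) does not contain 215.12.81.211
  223.12.80.0/21 (223.12.80.0 - 223.12.87.255) does not contain 215.12.81.211
  215.12.64.0/20 (215.12.64.0 - 215.12.79.255) does not contain 215.12.81.211
Longest matching prefix is /17 -> next hop 49.31.176.208.

49.31.176.208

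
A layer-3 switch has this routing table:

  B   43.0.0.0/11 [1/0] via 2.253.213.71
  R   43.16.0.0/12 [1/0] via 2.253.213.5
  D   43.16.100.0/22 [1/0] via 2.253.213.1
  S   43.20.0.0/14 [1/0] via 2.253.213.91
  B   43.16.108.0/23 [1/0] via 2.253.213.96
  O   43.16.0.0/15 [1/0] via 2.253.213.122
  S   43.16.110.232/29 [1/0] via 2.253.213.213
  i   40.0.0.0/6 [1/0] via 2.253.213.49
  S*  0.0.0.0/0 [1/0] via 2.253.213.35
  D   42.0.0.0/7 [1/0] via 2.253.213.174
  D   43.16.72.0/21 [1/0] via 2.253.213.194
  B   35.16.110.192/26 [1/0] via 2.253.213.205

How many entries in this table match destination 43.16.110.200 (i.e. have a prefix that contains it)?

Prefixes containing 43.16.110.200:
  0.0.0.0/0 (default, matches everything)
  40.0.0.0/6 (40.0.0.0 - 43.255.255.255)
  42.0.0.0/7 (42.0.0.0 - 43.255.255.255)
  43.0.0.0/11 (43.0.0.0 - 43.31.255.255)
  43.16.0.0/12 (43.16.0.0 - 43.31.255.255)
  43.16.0.0/15 (43.16.0.0 - 43.17.255.255)
Total matching entries: 6.

6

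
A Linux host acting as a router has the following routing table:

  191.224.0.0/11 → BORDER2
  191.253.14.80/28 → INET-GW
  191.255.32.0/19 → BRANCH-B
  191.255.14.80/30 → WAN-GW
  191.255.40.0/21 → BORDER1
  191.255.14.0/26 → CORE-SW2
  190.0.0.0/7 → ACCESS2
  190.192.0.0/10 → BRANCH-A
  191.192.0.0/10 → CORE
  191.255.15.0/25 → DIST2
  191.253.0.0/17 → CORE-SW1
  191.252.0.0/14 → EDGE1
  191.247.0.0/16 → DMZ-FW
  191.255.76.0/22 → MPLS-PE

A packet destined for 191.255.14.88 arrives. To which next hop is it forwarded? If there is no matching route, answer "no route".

EDGE1

Routes whose prefix contains 191.255.14.88:
  190.0.0.0/7 (190.0.0.0 - 191.255.255.255) -> ACCESS2
  191.192.0.0/10 (191.192.0.0 - 191.255.255.255) -> CORE
  191.224.0.0/11 (191.224.0.0 - 191.255.255.255) -> BORDER2
  191.252.0.0/14 (191.252.0.0 - 191.255.255.255) -> EDGE1
More-specific entries that do NOT match:
  191.255.14.80/30 (191.255.14.80 - 191.255.14.83) does not contain 191.255.14.88
  191.253.14.80/28 (191.253.14.80 - 191.253.14.95) does not contain 191.255.14.88
  191.255.14.0/26 (191.255.14.0 - 191.255.14.63) does not contain 191.255.14.88
  191.255.15.0/25 (191.255.15.0 - 191.255.15.127) does not contain 191.255.14.88
  191.255.76.0/22 (191.255.76.0 - 191.255.79.255) does not contain 191.255.14.88
  191.255.40.0/21 (191.255.40.0 - 191.255.47.255) does not contain 191.255.14.88
  191.255.32.0/19 (191.255.32.0 - 191.255.63.255) does not contain 191.255.14.88
  191.253.0.0/17 (191.253.0.0 - 191.253.127.255) does not contain 191.255.14.88
  191.247.0.0/16 (191.247.0.0 - 191.247.255.255) does not contain 191.255.14.88
Longest matching prefix is /14 -> next hop EDGE1.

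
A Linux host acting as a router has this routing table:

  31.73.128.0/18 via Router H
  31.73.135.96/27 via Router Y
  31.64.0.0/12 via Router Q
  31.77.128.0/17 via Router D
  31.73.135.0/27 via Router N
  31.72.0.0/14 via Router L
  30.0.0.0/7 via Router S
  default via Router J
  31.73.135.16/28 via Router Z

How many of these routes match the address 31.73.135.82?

5

Prefixes containing 31.73.135.82:
  0.0.0.0/0 (default, matches everything)
  30.0.0.0/7 (30.0.0.0 - 31.255.255.255)
  31.64.0.0/12 (31.64.0.0 - 31.79.255.255)
  31.72.0.0/14 (31.72.0.0 - 31.75.255.255)
  31.73.128.0/18 (31.73.128.0 - 31.73.191.255)
Total matching entries: 5.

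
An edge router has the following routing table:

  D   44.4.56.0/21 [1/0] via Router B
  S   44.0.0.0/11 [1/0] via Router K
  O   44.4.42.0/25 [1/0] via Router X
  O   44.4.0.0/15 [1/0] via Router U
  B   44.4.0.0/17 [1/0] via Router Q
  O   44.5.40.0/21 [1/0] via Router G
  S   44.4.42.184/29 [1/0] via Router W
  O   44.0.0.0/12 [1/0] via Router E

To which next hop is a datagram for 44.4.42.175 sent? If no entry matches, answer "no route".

Router Q

Routes whose prefix contains 44.4.42.175:
  44.0.0.0/11 (44.0.0.0 - 44.31.255.255) -> Router K
  44.0.0.0/12 (44.0.0.0 - 44.15.255.255) -> Router E
  44.4.0.0/15 (44.4.0.0 - 44.5.255.255) -> Router U
  44.4.0.0/17 (44.4.0.0 - 44.4.127.255) -> Router Q
More-specific entries that do NOT match:
  44.4.42.184/29 (44.4.42.184 - 44.4.42.191) does not contain 44.4.42.175
  44.4.42.0/25 (44.4.42.0 - 44.4.42.127) does not contain 44.4.42.175
  44.4.56.0/21 (44.4.56.0 - 44.4.63.255) does not contain 44.4.42.175
  44.5.40.0/21 (44.5.40.0 - 44.5.47.255) does not contain 44.4.42.175
Longest matching prefix is /17 -> next hop Router Q.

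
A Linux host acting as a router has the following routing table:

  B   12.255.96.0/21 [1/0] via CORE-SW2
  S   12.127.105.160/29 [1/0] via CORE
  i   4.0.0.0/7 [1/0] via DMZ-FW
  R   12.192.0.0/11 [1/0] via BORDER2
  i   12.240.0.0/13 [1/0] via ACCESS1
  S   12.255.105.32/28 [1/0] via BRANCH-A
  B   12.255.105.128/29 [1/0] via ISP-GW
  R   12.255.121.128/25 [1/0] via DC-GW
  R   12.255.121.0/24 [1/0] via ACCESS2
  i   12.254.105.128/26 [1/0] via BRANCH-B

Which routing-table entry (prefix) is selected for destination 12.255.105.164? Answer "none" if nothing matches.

12.255.105.164 is outside every listed prefix and there is no default route.

none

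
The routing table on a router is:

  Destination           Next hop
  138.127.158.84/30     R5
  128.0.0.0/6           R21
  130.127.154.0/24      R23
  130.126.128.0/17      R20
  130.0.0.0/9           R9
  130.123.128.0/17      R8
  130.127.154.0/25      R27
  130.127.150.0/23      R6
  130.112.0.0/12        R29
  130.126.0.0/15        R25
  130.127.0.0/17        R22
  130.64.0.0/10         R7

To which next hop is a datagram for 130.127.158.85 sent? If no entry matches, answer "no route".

R25

Routes whose prefix contains 130.127.158.85:
  128.0.0.0/6 (128.0.0.0 - 131.255.255.255) -> R21
  130.0.0.0/9 (130.0.0.0 - 130.127.255.255) -> R9
  130.64.0.0/10 (130.64.0.0 - 130.127.255.255) -> R7
  130.112.0.0/12 (130.112.0.0 - 130.127.255.255) -> R29
  130.126.0.0/15 (130.126.0.0 - 130.127.255.255) -> R25
More-specific entries that do NOT match:
  138.127.158.84/30 (138.127.158.84 - 138.127.158.87) does not contain 130.127.158.85
  130.127.154.0/25 (130.127.154.0 - 130.127.154.127) does not contain 130.127.158.85
  130.127.154.0/24 (130.127.154.0 - 130.127.154.255) does not contain 130.127.158.85
  130.127.150.0/23 (130.127.150.0 - 130.127.151.255) does not contain 130.127.158.85
  130.126.128.0/17 (130.126.128.0 - 130.126.255.255) does not contain 130.127.158.85
  130.123.128.0/17 (130.123.128.0 - 130.123.255.255) does not contain 130.127.158.85
  130.127.0.0/17 (130.127.0.0 - 130.127.127.255) does not contain 130.127.158.85
Longest matching prefix is /15 -> next hop R25.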